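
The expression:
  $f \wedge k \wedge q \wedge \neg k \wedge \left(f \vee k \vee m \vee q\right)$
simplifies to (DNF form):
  $\text{False}$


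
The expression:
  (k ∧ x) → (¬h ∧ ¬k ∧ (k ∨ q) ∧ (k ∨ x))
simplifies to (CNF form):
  ¬k ∨ ¬x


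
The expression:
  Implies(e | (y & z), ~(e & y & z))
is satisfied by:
  {e: False, z: False, y: False}
  {y: True, e: False, z: False}
  {z: True, e: False, y: False}
  {y: True, z: True, e: False}
  {e: True, y: False, z: False}
  {y: True, e: True, z: False}
  {z: True, e: True, y: False}


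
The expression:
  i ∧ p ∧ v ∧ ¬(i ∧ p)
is never true.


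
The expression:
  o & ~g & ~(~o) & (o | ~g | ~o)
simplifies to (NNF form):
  o & ~g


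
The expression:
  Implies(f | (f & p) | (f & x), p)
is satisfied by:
  {p: True, f: False}
  {f: False, p: False}
  {f: True, p: True}


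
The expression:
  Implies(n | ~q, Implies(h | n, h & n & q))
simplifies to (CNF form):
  (h | ~h) & (h | ~n) & (q | ~h) & (q | ~n)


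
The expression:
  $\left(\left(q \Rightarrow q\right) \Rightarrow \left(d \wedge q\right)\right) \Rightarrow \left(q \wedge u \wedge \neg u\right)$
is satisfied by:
  {q: False, d: False}
  {d: True, q: False}
  {q: True, d: False}


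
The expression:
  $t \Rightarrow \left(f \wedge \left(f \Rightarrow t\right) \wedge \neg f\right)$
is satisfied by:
  {t: False}


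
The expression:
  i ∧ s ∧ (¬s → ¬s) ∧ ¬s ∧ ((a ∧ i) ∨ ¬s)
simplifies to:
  False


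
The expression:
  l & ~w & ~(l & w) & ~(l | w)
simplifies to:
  False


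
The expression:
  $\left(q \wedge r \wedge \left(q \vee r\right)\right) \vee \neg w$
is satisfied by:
  {r: True, q: True, w: False}
  {r: True, q: False, w: False}
  {q: True, r: False, w: False}
  {r: False, q: False, w: False}
  {r: True, w: True, q: True}


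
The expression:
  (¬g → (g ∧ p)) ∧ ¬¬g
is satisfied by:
  {g: True}


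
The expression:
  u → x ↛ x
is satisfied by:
  {u: False}


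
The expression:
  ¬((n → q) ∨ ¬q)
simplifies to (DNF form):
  False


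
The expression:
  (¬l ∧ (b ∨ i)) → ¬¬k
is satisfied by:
  {k: True, l: True, b: False, i: False}
  {i: True, k: True, l: True, b: False}
  {k: True, l: True, b: True, i: False}
  {i: True, k: True, l: True, b: True}
  {k: True, b: False, l: False, i: False}
  {k: True, i: True, b: False, l: False}
  {k: True, b: True, l: False, i: False}
  {k: True, i: True, b: True, l: False}
  {l: True, i: False, b: False, k: False}
  {i: True, l: True, b: False, k: False}
  {l: True, b: True, i: False, k: False}
  {i: True, l: True, b: True, k: False}
  {i: False, b: False, l: False, k: False}


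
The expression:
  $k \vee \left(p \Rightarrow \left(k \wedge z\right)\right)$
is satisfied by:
  {k: True, p: False}
  {p: False, k: False}
  {p: True, k: True}


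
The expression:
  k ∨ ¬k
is always true.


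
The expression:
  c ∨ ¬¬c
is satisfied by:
  {c: True}


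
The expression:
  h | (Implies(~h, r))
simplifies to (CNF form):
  h | r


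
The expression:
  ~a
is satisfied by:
  {a: False}


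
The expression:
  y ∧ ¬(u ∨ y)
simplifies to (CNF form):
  False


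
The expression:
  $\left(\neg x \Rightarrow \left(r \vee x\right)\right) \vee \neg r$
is always true.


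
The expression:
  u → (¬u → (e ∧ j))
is always true.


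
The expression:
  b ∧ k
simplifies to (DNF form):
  b ∧ k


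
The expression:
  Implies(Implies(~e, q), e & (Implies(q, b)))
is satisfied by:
  {e: True, b: True, q: False}
  {e: True, b: False, q: False}
  {b: True, e: False, q: False}
  {e: False, b: False, q: False}
  {q: True, e: True, b: True}


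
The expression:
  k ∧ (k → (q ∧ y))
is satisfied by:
  {k: True, y: True, q: True}


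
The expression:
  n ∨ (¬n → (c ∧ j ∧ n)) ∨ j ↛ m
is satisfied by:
  {n: True, j: True, m: False}
  {n: True, m: False, j: False}
  {n: True, j: True, m: True}
  {n: True, m: True, j: False}
  {j: True, m: False, n: False}


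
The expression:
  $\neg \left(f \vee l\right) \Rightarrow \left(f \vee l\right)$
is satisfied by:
  {l: True, f: True}
  {l: True, f: False}
  {f: True, l: False}


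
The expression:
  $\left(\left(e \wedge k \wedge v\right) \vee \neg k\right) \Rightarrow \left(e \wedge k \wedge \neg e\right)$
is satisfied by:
  {k: True, v: False, e: False}
  {e: True, k: True, v: False}
  {v: True, k: True, e: False}


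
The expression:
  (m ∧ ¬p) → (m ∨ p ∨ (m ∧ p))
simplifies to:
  True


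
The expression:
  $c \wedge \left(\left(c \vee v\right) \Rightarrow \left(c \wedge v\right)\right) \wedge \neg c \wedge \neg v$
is never true.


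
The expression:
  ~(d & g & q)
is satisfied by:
  {g: False, q: False, d: False}
  {d: True, g: False, q: False}
  {q: True, g: False, d: False}
  {d: True, q: True, g: False}
  {g: True, d: False, q: False}
  {d: True, g: True, q: False}
  {q: True, g: True, d: False}


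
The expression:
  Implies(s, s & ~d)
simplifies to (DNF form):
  ~d | ~s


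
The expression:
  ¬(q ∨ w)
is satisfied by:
  {q: False, w: False}


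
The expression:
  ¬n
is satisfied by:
  {n: False}


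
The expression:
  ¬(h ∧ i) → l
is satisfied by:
  {i: True, l: True, h: True}
  {i: True, l: True, h: False}
  {l: True, h: True, i: False}
  {l: True, h: False, i: False}
  {i: True, h: True, l: False}


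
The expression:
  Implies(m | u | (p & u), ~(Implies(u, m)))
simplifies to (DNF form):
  ~m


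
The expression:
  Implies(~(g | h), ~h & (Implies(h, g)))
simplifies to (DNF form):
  True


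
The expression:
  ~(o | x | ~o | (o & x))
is never true.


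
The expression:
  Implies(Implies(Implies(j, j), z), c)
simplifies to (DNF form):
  c | ~z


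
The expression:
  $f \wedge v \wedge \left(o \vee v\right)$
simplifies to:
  $f \wedge v$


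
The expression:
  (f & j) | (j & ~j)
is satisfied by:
  {j: True, f: True}


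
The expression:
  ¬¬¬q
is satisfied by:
  {q: False}


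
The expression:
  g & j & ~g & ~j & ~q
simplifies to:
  False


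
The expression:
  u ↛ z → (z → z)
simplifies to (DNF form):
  True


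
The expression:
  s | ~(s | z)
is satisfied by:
  {s: True, z: False}
  {z: False, s: False}
  {z: True, s: True}


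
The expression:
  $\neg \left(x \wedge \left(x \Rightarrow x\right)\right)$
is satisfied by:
  {x: False}


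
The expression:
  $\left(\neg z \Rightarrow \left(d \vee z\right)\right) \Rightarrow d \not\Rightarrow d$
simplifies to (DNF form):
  $\neg d \wedge \neg z$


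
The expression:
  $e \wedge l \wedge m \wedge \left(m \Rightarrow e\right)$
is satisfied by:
  {m: True, e: True, l: True}


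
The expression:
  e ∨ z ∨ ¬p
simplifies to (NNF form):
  e ∨ z ∨ ¬p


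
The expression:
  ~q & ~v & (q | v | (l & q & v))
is never true.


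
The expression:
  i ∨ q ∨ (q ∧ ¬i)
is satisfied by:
  {i: True, q: True}
  {i: True, q: False}
  {q: True, i: False}


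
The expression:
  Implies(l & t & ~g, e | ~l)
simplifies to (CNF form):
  e | g | ~l | ~t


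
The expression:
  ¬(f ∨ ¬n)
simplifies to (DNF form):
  n ∧ ¬f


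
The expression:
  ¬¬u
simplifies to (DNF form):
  u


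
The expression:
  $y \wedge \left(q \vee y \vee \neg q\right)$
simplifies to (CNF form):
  $y$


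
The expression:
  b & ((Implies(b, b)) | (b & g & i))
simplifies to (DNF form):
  b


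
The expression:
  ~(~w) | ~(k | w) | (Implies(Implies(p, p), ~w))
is always true.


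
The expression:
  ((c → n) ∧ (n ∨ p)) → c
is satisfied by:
  {c: True, n: False, p: False}
  {c: True, p: True, n: False}
  {c: True, n: True, p: False}
  {c: True, p: True, n: True}
  {p: False, n: False, c: False}


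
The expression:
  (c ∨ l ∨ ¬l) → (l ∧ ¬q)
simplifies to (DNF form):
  l ∧ ¬q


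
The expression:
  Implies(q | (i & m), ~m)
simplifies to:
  ~m | (~i & ~q)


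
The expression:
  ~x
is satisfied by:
  {x: False}


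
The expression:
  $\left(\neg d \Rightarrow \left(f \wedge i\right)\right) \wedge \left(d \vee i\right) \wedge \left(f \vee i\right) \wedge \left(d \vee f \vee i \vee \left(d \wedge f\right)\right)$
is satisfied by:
  {i: True, d: True, f: True}
  {i: True, d: True, f: False}
  {i: True, f: True, d: False}
  {d: True, f: True, i: False}


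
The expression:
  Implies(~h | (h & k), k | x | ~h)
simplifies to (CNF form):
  True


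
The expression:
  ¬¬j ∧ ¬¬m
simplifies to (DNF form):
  j ∧ m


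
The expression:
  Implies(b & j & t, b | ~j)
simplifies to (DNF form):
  True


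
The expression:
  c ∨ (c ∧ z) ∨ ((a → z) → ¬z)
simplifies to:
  c ∨ ¬z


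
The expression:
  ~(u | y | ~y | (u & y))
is never true.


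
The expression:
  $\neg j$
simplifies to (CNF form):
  $\neg j$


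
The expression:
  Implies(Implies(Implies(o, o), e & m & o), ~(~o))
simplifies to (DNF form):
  True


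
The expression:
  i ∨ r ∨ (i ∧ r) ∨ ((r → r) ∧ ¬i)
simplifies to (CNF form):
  True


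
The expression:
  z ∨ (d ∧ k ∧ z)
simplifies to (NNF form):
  z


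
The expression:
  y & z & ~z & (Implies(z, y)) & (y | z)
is never true.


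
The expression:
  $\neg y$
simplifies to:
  $\neg y$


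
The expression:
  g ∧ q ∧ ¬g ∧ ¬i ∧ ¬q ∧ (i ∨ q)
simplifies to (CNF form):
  False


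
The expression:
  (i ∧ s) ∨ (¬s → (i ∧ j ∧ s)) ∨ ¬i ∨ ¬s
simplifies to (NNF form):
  True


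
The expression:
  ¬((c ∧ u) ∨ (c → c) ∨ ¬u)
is never true.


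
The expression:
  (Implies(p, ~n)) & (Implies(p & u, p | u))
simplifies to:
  ~n | ~p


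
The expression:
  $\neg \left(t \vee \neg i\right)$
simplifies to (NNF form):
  $i \wedge \neg t$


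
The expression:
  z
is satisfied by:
  {z: True}


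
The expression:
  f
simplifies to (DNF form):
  f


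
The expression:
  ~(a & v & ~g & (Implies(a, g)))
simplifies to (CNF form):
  True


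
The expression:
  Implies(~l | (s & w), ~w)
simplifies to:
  ~w | (l & ~s)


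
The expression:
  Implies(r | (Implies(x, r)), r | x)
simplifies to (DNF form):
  r | x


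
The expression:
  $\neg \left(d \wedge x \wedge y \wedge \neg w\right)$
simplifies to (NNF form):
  $w \vee \neg d \vee \neg x \vee \neg y$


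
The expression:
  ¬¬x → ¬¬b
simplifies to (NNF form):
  b ∨ ¬x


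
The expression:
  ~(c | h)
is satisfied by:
  {h: False, c: False}


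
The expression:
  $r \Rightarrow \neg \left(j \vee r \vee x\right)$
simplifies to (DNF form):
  $\neg r$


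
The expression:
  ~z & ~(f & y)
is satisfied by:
  {z: False, y: False, f: False}
  {f: True, z: False, y: False}
  {y: True, z: False, f: False}


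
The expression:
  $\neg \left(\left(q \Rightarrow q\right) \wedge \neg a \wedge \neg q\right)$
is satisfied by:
  {a: True, q: True}
  {a: True, q: False}
  {q: True, a: False}


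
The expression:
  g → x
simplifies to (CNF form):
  x ∨ ¬g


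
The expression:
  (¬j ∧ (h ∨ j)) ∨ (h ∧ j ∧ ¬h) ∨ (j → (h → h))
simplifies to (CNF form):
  True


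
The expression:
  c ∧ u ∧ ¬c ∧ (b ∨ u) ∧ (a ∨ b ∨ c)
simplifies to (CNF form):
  False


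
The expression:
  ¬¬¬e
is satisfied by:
  {e: False}


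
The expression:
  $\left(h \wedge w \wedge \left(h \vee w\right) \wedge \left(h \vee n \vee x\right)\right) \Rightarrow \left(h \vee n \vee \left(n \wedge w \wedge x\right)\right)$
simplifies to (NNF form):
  $\text{True}$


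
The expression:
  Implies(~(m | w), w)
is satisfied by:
  {m: True, w: True}
  {m: True, w: False}
  {w: True, m: False}


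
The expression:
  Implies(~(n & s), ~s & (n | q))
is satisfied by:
  {n: True, q: True, s: False}
  {n: True, s: False, q: False}
  {n: True, q: True, s: True}
  {n: True, s: True, q: False}
  {q: True, s: False, n: False}


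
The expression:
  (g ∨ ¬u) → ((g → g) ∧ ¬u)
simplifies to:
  ¬g ∨ ¬u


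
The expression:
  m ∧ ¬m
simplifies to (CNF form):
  False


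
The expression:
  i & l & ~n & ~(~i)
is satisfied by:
  {i: True, l: True, n: False}


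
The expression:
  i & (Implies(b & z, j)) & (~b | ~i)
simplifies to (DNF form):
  i & ~b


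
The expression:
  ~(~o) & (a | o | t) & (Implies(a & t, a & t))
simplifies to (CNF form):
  o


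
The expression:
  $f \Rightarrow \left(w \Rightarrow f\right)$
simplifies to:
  $\text{True}$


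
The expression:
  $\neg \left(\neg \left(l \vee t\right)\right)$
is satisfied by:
  {t: True, l: True}
  {t: True, l: False}
  {l: True, t: False}


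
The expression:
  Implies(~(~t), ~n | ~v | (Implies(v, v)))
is always true.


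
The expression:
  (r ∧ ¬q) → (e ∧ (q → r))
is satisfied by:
  {q: True, e: True, r: False}
  {q: True, e: False, r: False}
  {e: True, q: False, r: False}
  {q: False, e: False, r: False}
  {r: True, q: True, e: True}
  {r: True, q: True, e: False}
  {r: True, e: True, q: False}


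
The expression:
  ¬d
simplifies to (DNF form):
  ¬d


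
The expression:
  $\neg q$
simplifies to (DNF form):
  $\neg q$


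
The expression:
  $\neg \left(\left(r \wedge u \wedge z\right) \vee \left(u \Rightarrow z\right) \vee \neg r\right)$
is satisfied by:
  {r: True, u: True, z: False}


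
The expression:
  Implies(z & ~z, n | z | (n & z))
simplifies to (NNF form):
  True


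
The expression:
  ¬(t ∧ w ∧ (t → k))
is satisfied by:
  {w: False, k: False, t: False}
  {t: True, w: False, k: False}
  {k: True, w: False, t: False}
  {t: True, k: True, w: False}
  {w: True, t: False, k: False}
  {t: True, w: True, k: False}
  {k: True, w: True, t: False}


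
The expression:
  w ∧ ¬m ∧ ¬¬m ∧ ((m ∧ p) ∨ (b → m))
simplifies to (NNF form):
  False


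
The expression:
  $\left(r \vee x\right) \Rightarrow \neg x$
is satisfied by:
  {x: False}


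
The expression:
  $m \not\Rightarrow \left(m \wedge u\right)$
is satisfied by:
  {m: True, u: False}


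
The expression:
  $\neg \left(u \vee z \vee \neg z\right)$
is never true.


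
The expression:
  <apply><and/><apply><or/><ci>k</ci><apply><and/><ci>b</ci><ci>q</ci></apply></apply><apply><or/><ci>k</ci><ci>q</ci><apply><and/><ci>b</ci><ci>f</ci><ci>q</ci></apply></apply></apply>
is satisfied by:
  {k: True, q: True, b: True}
  {k: True, q: True, b: False}
  {k: True, b: True, q: False}
  {k: True, b: False, q: False}
  {q: True, b: True, k: False}


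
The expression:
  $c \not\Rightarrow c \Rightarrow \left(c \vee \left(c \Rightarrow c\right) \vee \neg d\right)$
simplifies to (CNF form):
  $\text{True}$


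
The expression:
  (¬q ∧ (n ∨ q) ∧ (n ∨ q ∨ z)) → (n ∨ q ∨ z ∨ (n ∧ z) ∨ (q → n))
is always true.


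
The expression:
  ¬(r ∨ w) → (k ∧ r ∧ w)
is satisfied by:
  {r: True, w: True}
  {r: True, w: False}
  {w: True, r: False}


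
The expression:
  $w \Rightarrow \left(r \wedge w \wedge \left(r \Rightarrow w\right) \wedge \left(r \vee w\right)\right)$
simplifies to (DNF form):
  $r \vee \neg w$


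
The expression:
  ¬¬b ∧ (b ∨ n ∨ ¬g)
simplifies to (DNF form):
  b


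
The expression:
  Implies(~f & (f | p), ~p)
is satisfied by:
  {f: True, p: False}
  {p: False, f: False}
  {p: True, f: True}


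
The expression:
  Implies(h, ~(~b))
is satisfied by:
  {b: True, h: False}
  {h: False, b: False}
  {h: True, b: True}


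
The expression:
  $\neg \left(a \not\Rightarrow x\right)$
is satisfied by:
  {x: True, a: False}
  {a: False, x: False}
  {a: True, x: True}


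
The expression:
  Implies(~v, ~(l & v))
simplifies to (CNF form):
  True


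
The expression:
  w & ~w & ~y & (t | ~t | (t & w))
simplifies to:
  False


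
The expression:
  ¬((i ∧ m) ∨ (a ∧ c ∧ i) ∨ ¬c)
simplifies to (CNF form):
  c ∧ (¬a ∨ ¬i) ∧ (¬i ∨ ¬m)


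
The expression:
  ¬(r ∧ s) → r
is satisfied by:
  {r: True}


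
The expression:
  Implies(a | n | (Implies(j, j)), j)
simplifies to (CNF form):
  j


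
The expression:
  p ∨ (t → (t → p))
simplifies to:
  p ∨ ¬t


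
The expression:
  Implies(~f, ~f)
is always true.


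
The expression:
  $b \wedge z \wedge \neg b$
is never true.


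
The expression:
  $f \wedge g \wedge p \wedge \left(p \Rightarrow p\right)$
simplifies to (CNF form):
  $f \wedge g \wedge p$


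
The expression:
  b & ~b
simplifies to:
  False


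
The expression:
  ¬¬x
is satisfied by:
  {x: True}


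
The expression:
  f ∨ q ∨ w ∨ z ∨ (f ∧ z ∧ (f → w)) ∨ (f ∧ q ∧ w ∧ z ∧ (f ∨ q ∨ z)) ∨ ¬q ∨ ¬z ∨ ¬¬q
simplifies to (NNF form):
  True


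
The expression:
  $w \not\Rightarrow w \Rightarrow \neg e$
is always true.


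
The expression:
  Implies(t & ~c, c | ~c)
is always true.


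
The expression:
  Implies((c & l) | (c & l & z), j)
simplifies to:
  j | ~c | ~l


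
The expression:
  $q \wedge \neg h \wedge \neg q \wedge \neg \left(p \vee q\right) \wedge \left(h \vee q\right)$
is never true.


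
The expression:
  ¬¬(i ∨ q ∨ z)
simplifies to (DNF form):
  i ∨ q ∨ z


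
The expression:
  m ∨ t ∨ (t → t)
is always true.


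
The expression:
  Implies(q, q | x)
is always true.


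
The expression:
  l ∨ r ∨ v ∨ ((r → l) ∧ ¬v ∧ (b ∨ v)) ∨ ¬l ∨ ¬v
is always true.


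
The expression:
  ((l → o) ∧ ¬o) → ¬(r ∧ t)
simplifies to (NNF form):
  l ∨ o ∨ ¬r ∨ ¬t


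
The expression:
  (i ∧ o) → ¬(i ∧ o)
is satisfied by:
  {o: False, i: False}
  {i: True, o: False}
  {o: True, i: False}


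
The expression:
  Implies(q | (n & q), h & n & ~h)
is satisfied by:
  {q: False}


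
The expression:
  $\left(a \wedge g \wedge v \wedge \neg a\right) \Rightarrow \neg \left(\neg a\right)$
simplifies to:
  $\text{True}$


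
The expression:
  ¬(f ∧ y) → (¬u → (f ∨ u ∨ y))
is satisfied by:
  {y: True, u: True, f: True}
  {y: True, u: True, f: False}
  {y: True, f: True, u: False}
  {y: True, f: False, u: False}
  {u: True, f: True, y: False}
  {u: True, f: False, y: False}
  {f: True, u: False, y: False}


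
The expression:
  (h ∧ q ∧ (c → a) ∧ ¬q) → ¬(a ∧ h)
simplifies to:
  True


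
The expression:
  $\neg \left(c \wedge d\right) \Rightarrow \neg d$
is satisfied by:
  {c: True, d: False}
  {d: False, c: False}
  {d: True, c: True}


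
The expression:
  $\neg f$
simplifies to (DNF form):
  $\neg f$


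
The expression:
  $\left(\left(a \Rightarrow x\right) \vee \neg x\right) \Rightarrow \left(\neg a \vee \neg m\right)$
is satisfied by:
  {m: False, a: False}
  {a: True, m: False}
  {m: True, a: False}


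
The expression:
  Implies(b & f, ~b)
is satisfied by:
  {b: False, f: False}
  {f: True, b: False}
  {b: True, f: False}


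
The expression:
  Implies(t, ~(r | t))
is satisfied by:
  {t: False}


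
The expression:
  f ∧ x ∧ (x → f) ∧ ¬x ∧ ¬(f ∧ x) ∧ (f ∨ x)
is never true.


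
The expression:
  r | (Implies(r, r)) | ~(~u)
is always true.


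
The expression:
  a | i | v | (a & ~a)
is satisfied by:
  {i: True, a: True, v: True}
  {i: True, a: True, v: False}
  {i: True, v: True, a: False}
  {i: True, v: False, a: False}
  {a: True, v: True, i: False}
  {a: True, v: False, i: False}
  {v: True, a: False, i: False}


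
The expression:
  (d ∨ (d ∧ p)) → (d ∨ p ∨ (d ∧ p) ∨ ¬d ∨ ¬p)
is always true.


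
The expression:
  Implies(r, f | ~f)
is always true.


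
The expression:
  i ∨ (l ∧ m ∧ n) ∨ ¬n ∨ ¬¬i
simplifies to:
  i ∨ (l ∧ m) ∨ ¬n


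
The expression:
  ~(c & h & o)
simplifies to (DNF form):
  ~c | ~h | ~o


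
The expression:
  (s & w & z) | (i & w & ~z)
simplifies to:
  w & (i | z) & (s | ~z)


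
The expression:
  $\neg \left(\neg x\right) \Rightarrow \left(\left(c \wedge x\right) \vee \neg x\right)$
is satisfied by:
  {c: True, x: False}
  {x: False, c: False}
  {x: True, c: True}


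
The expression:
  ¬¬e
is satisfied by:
  {e: True}


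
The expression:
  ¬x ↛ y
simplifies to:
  y ∨ ¬x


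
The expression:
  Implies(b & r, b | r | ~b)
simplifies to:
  True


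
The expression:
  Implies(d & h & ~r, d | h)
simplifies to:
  True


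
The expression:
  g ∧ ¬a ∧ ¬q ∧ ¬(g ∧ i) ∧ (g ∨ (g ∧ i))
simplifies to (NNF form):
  g ∧ ¬a ∧ ¬i ∧ ¬q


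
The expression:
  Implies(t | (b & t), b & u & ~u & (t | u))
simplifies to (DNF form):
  ~t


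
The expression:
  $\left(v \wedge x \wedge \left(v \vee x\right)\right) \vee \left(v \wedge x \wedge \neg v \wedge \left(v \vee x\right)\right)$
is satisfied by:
  {x: True, v: True}


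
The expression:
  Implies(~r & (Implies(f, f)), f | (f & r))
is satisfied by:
  {r: True, f: True}
  {r: True, f: False}
  {f: True, r: False}


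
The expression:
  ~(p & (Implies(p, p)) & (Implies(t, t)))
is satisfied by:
  {p: False}


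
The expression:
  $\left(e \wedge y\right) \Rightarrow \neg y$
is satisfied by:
  {e: False, y: False}
  {y: True, e: False}
  {e: True, y: False}


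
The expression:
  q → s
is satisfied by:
  {s: True, q: False}
  {q: False, s: False}
  {q: True, s: True}


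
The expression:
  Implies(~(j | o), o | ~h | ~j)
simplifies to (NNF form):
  True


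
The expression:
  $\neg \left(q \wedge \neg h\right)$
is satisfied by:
  {h: True, q: False}
  {q: False, h: False}
  {q: True, h: True}


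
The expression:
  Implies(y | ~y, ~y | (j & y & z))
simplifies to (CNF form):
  (j | ~y) & (z | ~y)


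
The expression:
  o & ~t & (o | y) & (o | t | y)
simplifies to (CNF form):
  o & ~t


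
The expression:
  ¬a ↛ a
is always true.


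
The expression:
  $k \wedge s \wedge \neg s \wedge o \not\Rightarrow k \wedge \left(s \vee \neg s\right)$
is never true.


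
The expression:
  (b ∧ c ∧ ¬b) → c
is always true.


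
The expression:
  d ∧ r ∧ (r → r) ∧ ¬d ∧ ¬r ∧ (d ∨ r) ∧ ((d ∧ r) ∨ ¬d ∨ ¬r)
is never true.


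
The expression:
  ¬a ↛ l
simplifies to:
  l ∨ ¬a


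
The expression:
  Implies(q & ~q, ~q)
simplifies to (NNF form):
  True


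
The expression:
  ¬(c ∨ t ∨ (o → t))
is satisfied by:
  {o: True, t: False, c: False}


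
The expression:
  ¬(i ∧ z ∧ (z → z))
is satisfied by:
  {z: False, i: False}
  {i: True, z: False}
  {z: True, i: False}


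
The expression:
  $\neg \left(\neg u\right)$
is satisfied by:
  {u: True}


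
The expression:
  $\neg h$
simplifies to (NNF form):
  $\neg h$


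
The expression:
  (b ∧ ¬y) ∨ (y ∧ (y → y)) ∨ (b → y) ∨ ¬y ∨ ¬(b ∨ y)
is always true.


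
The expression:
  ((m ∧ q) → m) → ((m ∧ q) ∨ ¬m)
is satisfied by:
  {q: True, m: False}
  {m: False, q: False}
  {m: True, q: True}


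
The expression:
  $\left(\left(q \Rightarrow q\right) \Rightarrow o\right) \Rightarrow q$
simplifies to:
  $q \vee \neg o$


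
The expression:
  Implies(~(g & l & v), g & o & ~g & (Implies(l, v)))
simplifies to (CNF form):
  g & l & v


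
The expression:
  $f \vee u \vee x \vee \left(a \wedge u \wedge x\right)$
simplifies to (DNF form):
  $f \vee u \vee x$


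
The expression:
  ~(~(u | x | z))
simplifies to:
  u | x | z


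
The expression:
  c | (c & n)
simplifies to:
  c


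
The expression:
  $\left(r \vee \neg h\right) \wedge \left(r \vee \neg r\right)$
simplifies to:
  $r \vee \neg h$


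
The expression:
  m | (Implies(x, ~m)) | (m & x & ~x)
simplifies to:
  True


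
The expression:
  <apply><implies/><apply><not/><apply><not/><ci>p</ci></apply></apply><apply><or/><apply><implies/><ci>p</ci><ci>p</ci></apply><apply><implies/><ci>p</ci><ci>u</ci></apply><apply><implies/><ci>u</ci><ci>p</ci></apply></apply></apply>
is always true.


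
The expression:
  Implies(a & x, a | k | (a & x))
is always true.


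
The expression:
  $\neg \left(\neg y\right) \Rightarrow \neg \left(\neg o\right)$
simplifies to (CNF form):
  $o \vee \neg y$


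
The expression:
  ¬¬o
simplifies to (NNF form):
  o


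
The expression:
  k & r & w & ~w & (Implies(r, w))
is never true.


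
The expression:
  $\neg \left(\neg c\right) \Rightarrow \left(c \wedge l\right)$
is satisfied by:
  {l: True, c: False}
  {c: False, l: False}
  {c: True, l: True}


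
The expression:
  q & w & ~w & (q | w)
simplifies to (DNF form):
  False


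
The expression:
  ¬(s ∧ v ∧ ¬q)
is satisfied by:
  {q: True, s: False, v: False}
  {s: False, v: False, q: False}
  {q: True, v: True, s: False}
  {v: True, s: False, q: False}
  {q: True, s: True, v: False}
  {s: True, q: False, v: False}
  {q: True, v: True, s: True}


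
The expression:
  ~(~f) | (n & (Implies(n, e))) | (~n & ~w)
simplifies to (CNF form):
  (e | f | ~n) & (e | f | ~w) & (f | n | ~n) & (f | n | ~w)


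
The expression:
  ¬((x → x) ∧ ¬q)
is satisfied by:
  {q: True}


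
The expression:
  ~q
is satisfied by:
  {q: False}


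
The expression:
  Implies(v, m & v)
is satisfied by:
  {m: True, v: False}
  {v: False, m: False}
  {v: True, m: True}


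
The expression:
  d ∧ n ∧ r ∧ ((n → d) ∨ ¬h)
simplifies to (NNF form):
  d ∧ n ∧ r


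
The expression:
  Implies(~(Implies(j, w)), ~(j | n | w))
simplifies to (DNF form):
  w | ~j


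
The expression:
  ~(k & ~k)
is always true.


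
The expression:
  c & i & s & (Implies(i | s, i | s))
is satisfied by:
  {c: True, i: True, s: True}


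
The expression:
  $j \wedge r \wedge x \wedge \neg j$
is never true.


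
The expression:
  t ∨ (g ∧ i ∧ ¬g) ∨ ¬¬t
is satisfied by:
  {t: True}


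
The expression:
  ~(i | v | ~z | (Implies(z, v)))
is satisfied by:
  {z: True, v: False, i: False}


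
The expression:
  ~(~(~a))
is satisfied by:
  {a: False}


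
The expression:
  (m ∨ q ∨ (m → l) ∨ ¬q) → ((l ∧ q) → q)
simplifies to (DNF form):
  True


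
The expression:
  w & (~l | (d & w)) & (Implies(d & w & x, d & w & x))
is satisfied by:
  {d: True, w: True, l: False}
  {w: True, l: False, d: False}
  {d: True, l: True, w: True}


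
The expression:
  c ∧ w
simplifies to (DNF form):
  c ∧ w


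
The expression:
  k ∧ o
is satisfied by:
  {o: True, k: True}


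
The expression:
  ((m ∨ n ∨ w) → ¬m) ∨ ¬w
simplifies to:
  ¬m ∨ ¬w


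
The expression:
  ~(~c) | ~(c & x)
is always true.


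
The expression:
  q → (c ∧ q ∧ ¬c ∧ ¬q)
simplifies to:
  ¬q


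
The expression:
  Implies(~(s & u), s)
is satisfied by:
  {s: True}


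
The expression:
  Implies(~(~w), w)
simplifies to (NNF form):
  True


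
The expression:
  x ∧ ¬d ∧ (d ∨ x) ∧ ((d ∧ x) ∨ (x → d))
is never true.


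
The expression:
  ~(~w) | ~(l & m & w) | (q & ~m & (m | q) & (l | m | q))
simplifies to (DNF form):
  True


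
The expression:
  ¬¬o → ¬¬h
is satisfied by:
  {h: True, o: False}
  {o: False, h: False}
  {o: True, h: True}


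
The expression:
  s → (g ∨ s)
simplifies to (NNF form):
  True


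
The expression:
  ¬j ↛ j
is always true.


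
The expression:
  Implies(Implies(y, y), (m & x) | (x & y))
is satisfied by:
  {y: True, m: True, x: True}
  {y: True, x: True, m: False}
  {m: True, x: True, y: False}


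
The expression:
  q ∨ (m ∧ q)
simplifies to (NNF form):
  q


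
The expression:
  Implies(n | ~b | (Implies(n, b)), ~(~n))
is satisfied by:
  {n: True}


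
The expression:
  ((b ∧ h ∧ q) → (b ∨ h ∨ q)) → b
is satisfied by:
  {b: True}


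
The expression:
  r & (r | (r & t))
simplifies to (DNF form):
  r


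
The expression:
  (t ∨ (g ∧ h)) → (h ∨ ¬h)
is always true.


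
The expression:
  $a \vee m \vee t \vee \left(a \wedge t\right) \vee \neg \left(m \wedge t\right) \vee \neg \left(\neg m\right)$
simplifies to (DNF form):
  $\text{True}$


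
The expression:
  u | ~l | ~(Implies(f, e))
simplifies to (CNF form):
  (f | u | ~l) & (u | ~e | ~l)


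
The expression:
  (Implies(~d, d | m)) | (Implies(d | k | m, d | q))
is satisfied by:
  {d: True, q: True, m: True, k: False}
  {d: True, q: True, k: False, m: False}
  {d: True, m: True, k: False, q: False}
  {d: True, k: False, m: False, q: False}
  {q: True, m: True, k: False, d: False}
  {q: True, k: False, m: False, d: False}
  {m: True, q: False, k: False, d: False}
  {q: False, k: False, m: False, d: False}
  {q: True, d: True, k: True, m: True}
  {q: True, d: True, k: True, m: False}
  {d: True, k: True, m: True, q: False}
  {d: True, k: True, q: False, m: False}
  {m: True, k: True, q: True, d: False}
  {k: True, q: True, d: False, m: False}
  {k: True, m: True, d: False, q: False}


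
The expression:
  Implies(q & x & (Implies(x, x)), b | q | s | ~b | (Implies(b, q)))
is always true.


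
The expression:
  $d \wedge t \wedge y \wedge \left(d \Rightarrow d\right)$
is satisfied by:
  {t: True, d: True, y: True}


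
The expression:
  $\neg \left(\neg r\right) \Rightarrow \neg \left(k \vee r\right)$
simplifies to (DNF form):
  $\neg r$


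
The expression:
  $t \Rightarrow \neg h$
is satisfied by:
  {h: False, t: False}
  {t: True, h: False}
  {h: True, t: False}


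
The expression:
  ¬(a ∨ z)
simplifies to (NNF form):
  ¬a ∧ ¬z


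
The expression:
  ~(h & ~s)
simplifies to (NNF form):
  s | ~h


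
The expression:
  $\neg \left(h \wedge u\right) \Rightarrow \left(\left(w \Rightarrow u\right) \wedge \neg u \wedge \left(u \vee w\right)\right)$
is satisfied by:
  {h: True, u: True}


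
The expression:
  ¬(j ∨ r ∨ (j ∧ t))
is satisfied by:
  {r: False, j: False}


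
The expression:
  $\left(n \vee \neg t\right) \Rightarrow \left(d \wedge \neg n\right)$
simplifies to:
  $\neg n \wedge \left(d \vee t\right)$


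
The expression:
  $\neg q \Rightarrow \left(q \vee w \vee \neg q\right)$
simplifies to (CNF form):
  $\text{True}$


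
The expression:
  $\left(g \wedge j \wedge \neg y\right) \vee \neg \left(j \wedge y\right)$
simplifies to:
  $\neg j \vee \neg y$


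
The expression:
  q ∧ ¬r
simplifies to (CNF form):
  q ∧ ¬r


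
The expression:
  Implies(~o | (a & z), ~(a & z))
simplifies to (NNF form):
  ~a | ~z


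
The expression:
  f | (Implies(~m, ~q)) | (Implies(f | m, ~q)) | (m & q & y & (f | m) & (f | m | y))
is always true.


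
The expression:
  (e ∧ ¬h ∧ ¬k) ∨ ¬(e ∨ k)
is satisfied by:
  {h: False, k: False, e: False}
  {e: True, h: False, k: False}
  {h: True, e: False, k: False}


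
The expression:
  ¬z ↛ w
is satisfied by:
  {w: False, z: False}


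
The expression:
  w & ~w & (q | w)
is never true.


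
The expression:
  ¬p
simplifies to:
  ¬p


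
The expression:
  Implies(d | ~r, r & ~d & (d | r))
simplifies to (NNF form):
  r & ~d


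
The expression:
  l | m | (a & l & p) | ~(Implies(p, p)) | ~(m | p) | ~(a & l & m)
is always true.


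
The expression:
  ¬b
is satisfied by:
  {b: False}


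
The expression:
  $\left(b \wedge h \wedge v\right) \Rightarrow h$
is always true.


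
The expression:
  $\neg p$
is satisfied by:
  {p: False}


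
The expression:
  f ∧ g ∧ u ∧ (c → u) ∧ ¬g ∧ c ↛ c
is never true.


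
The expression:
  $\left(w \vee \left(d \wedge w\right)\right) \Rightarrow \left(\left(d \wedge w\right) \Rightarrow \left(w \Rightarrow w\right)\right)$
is always true.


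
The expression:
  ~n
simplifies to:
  ~n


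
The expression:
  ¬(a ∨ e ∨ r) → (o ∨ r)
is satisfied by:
  {r: True, a: True, o: True, e: True}
  {r: True, a: True, o: True, e: False}
  {r: True, a: True, e: True, o: False}
  {r: True, a: True, e: False, o: False}
  {r: True, o: True, e: True, a: False}
  {r: True, o: True, e: False, a: False}
  {r: True, o: False, e: True, a: False}
  {r: True, o: False, e: False, a: False}
  {a: True, o: True, e: True, r: False}
  {a: True, o: True, e: False, r: False}
  {a: True, e: True, o: False, r: False}
  {a: True, e: False, o: False, r: False}
  {o: True, e: True, a: False, r: False}
  {o: True, a: False, e: False, r: False}
  {e: True, a: False, o: False, r: False}


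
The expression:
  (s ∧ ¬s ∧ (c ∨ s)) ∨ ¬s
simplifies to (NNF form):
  ¬s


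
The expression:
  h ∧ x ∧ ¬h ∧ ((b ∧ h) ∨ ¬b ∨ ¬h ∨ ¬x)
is never true.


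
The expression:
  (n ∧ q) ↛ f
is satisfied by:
  {q: True, n: True, f: False}


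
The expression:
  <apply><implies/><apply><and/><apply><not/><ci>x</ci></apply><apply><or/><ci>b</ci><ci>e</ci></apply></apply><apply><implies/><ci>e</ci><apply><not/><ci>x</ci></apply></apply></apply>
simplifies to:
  <true/>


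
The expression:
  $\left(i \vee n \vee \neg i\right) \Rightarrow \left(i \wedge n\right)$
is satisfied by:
  {i: True, n: True}


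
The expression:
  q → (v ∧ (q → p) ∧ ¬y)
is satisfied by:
  {p: True, v: True, y: False, q: False}
  {p: True, y: False, v: False, q: False}
  {v: True, p: False, y: False, q: False}
  {p: False, y: False, v: False, q: False}
  {p: True, y: True, v: True, q: False}
  {p: True, y: True, v: False, q: False}
  {y: True, v: True, p: False, q: False}
  {y: True, p: False, v: False, q: False}
  {q: True, p: True, v: True, y: False}


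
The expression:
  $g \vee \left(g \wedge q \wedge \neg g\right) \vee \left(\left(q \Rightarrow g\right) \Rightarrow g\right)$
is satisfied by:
  {q: True, g: True}
  {q: True, g: False}
  {g: True, q: False}


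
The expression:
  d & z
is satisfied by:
  {z: True, d: True}


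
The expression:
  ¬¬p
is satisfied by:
  {p: True}


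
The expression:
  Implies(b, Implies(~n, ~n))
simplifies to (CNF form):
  True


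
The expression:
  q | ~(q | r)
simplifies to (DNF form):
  q | ~r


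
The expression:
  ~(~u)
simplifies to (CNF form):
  u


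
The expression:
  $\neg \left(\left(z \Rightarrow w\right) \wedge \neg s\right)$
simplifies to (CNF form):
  $\left(s \vee z\right) \wedge \left(s \vee \neg w\right)$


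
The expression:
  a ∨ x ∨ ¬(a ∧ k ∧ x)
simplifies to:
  True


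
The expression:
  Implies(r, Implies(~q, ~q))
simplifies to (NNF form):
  True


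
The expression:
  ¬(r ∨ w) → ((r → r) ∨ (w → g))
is always true.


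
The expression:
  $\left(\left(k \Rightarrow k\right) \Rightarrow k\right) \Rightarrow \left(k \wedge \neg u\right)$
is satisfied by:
  {u: False, k: False}
  {k: True, u: False}
  {u: True, k: False}


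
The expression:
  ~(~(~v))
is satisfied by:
  {v: False}


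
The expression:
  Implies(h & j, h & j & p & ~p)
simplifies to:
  ~h | ~j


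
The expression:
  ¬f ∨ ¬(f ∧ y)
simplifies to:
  ¬f ∨ ¬y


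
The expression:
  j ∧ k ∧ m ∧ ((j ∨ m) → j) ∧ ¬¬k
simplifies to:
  j ∧ k ∧ m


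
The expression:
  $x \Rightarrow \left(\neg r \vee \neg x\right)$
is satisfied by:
  {x: False, r: False}
  {r: True, x: False}
  {x: True, r: False}


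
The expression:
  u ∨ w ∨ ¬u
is always true.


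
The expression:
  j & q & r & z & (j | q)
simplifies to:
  j & q & r & z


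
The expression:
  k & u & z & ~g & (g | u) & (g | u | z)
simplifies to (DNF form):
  k & u & z & ~g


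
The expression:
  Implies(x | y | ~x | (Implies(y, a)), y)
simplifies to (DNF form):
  y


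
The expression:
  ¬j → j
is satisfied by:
  {j: True}


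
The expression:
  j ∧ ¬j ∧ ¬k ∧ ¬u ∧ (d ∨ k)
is never true.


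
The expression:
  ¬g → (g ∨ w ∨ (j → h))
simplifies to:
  g ∨ h ∨ w ∨ ¬j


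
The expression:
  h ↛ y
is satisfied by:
  {h: True, y: False}


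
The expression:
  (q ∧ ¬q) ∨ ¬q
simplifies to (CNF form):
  ¬q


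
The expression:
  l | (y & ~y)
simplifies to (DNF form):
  l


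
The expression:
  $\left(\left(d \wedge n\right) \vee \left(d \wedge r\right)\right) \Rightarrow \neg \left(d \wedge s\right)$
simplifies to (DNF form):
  $\left(\neg n \wedge \neg r\right) \vee \neg d \vee \neg s$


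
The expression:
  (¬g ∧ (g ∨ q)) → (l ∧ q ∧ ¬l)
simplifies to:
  g ∨ ¬q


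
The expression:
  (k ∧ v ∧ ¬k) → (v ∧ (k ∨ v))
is always true.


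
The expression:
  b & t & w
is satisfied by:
  {t: True, w: True, b: True}


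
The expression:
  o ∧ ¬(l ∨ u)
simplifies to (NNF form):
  o ∧ ¬l ∧ ¬u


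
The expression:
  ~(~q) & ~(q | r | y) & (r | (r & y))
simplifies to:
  False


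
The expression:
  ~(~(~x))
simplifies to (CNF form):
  ~x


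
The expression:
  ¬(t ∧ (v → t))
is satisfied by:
  {t: False}


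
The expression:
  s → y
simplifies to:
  y ∨ ¬s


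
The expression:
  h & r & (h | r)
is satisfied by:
  {r: True, h: True}


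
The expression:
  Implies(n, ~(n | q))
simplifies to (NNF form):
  ~n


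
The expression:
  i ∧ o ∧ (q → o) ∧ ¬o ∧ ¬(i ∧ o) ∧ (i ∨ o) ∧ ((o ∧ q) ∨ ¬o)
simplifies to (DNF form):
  False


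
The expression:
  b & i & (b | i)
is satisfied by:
  {i: True, b: True}


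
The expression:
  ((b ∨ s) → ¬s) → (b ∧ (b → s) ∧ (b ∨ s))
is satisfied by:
  {s: True}


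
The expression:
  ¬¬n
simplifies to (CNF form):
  n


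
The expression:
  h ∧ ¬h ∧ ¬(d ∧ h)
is never true.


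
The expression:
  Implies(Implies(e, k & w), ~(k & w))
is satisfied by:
  {w: False, k: False}
  {k: True, w: False}
  {w: True, k: False}


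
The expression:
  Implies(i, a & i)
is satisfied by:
  {a: True, i: False}
  {i: False, a: False}
  {i: True, a: True}


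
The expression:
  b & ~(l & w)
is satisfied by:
  {b: True, l: False, w: False}
  {b: True, w: True, l: False}
  {b: True, l: True, w: False}


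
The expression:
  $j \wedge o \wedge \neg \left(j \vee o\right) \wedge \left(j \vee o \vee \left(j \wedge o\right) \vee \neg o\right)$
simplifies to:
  $\text{False}$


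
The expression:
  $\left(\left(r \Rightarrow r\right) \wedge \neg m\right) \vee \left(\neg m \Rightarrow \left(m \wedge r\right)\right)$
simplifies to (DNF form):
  $\text{True}$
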